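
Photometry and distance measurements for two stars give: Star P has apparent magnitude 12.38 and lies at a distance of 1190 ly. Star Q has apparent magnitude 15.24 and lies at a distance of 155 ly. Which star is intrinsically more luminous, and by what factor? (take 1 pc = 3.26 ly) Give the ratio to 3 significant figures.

Star P: d = 1190 ly / 3.26 = 365.0 pc
Star P: M = m − 5 log₁₀ d + 5 = 12.38 − 5·2.5623 + 5 = 4.568
Star Q: d = 155 ly / 3.26 = 47.55 pc
Star Q: M = m − 5 log₁₀ d + 5 = 15.24 − 5·1.6771 + 5 = 11.854
ΔM = M_P − M_Q = 4.568 − (11.854) = -7.286; smaller M is more luminous → Star P.
L ratio = 10^(0.4 |ΔM|) = 10^2.914 = 821.2

Star P is more luminous, by a factor of 821.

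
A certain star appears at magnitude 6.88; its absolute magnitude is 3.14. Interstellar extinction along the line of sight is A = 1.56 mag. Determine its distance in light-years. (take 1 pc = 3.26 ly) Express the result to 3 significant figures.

m − M = 5 log₁₀(d/10 pc) + A  ⇒  6.88 − (3.14) − 1.56 = 5 log₁₀(d/10)
2.180 = 5 log₁₀(d/10)
log₁₀ d = (m − M − A)/5 + 1 = 1.4360
d = 10^1.4360 = 27.29 pc
= 88.96 ly

d ≈ 89.0 ly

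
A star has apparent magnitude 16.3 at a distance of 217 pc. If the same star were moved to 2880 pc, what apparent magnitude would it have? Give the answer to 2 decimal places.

Flux ∝ 1/d², so Δm = 5 log₁₀(d₂/d₁) = 5 log₁₀(2880/217) = 5.615
m₂ = m₁ + Δm = 16.3 + (5.615) = 21.915

m ≈ 21.91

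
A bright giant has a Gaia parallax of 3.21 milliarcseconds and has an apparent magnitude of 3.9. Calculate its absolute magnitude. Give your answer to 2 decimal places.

M ≈ -3.57

p = 3.21 mas = 3.21×10^-3″ → d = 1/p = 311.5 pc
5 log₁₀(d/10 pc) = 5 log₁₀(311.5) − 5 = 7.467
M = m − 5 log₁₀(d/10) = 3.9 − 7.467 = -3.567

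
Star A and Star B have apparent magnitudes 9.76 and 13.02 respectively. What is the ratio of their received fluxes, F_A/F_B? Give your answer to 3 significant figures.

F_A/F_B ≈ 20.1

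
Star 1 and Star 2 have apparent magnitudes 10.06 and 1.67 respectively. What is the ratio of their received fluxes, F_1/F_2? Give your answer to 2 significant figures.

F_1/F_2 ≈ 4.4×10^-4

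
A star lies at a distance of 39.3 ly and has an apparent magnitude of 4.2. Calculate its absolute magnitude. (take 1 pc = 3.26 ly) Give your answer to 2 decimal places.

M ≈ 3.79

d = 39.3 ly / 3.26 = 12.06 pc
5 log₁₀(d/10 pc) = 5 log₁₀(12.06) − 5 = 0.406
M = m − 5 log₁₀(d/10) = 4.2 − 0.406 = 3.794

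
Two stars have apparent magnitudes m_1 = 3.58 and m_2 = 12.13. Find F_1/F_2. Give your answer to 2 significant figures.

Δm = 3.58 − (12.13) = -8.55
Flux ratio = 10^(−0.4 Δm) = 10^(−0.4 × -8.55) = 10^3.420 = 2630

F_1/F_2 ≈ 2600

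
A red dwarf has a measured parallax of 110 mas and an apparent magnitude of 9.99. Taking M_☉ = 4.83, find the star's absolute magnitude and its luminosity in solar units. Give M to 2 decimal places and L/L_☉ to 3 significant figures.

d = 1/p = 1000/110 mas = 9.091 pc
M = m − 5 log₁₀ d + 5 = 9.99 − 5·0.9586 + 5 = 10.197
M − M_☉ = 10.197 − 4.83 = 5.367
L/L_☉ = 10^(−0.4 × 5.367) = 7.132×10^-3

M ≈ 10.20; L/L_☉ ≈ 7.13×10^-3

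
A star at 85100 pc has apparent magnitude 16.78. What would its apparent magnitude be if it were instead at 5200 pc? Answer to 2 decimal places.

Flux ∝ 1/d², so Δm = 5 log₁₀(d₂/d₁) = 5 log₁₀(5200/85100) = -6.070
m₂ = m₁ + Δm = 16.78 + (-6.070) = 10.710

m ≈ 10.71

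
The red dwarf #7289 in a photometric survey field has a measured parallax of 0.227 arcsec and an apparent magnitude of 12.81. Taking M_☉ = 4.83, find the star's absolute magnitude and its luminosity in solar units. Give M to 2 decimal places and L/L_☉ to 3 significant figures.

M ≈ 14.59; L/L_☉ ≈ 1.25×10^-4

d = 1/p = 1/0.227″ = 4.405 pc
M = m − 5 log₁₀ d + 5 = 12.81 − 5·0.6440 + 5 = 14.590
M − M_☉ = 14.590 − 4.83 = 9.760
L/L_☉ = 10^(−0.4 × 9.760) = 1.247×10^-4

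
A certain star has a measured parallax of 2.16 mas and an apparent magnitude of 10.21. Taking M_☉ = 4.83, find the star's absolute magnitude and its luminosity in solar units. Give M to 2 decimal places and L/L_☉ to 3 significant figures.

d = 1/p = 1000/2.16 mas = 463.0 pc
M = m − 5 log₁₀ d + 5 = 10.21 − 5·2.6655 + 5 = 1.882
M − M_☉ = 1.882 − 4.83 = -2.948
L/L_☉ = 10^(−0.4 × -2.948) = 15.10

M ≈ 1.88; L/L_☉ ≈ 15.1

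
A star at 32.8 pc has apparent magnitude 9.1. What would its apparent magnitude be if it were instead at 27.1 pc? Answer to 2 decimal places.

Flux ∝ 1/d², so Δm = 5 log₁₀(d₂/d₁) = 5 log₁₀(27.1/32.8) = -0.415
m₂ = m₁ + Δm = 9.1 + (-0.415) = 8.685

m ≈ 8.69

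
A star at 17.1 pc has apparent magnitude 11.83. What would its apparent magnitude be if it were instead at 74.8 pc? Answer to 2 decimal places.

m ≈ 15.03

Flux ∝ 1/d², so Δm = 5 log₁₀(d₂/d₁) = 5 log₁₀(74.8/17.1) = 3.205
m₂ = m₁ + Δm = 11.83 + (3.205) = 15.035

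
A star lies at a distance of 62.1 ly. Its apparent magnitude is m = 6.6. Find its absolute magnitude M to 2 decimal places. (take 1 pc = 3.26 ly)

M ≈ 5.20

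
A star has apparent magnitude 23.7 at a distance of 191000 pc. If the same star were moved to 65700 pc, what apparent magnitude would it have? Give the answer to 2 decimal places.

m ≈ 21.38

Flux ∝ 1/d², so Δm = 5 log₁₀(d₂/d₁) = 5 log₁₀(65700/191000) = -2.317
m₂ = m₁ + Δm = 23.7 + (-2.317) = 21.383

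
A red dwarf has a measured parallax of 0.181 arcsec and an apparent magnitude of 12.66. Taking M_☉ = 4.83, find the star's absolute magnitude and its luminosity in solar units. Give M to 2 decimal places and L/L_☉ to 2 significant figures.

d = 1/p = 1/0.181″ = 5.525 pc
M = m − 5 log₁₀ d + 5 = 12.66 − 5·0.7423 + 5 = 13.948
M − M_☉ = 13.948 − 4.83 = 9.118
L/L_☉ = 10^(−0.4 × 9.118) = 2.252×10^-4

M ≈ 13.95; L/L_☉ ≈ 2.3×10^-4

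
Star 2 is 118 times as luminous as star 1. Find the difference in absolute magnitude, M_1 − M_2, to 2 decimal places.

Pogson: ΔM = −2.5 log₁₀(ratio) = −2.5 log₁₀(118) = −2.5 × 2.0719 = -5.180
Star 2 is brighter so has the smaller magnitude: M_1 − M_2 is positive.

M_1 − M_2 ≈ 5.18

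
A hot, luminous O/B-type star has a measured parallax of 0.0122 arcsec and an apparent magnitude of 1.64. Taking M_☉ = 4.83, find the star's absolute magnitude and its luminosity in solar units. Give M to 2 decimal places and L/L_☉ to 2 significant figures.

M ≈ -2.93; L/L_☉ ≈ 1300

d = 1/p = 1/0.0122″ = 81.97 pc
M = m − 5 log₁₀ d + 5 = 1.64 − 5·1.9136 + 5 = -2.928
M − M_☉ = -2.928 − 4.83 = -7.758
L/L_☉ = 10^(−0.4 × -7.758) = 1268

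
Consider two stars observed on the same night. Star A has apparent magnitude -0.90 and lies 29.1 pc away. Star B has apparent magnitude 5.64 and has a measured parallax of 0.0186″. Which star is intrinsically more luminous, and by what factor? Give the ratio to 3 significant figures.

Star A: M = m − 5 log₁₀ d + 5 = -0.90 − 5·1.4639 + 5 = -3.219
Star B: d = 1/p = 1/0.0186″ = 53.76 pc
Star B: M = m − 5 log₁₀ d + 5 = 5.64 − 5·1.7305 + 5 = 1.988
ΔM = M_A − M_B = -3.219 − (1.988) = -5.207; smaller M is more luminous → Star A.
L ratio = 10^(0.4 |ΔM|) = 10^2.083 = 121.0

Star A is more luminous, by a factor of 121.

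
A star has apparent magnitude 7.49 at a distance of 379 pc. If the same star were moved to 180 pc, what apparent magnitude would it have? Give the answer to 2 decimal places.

m ≈ 5.87

Flux ∝ 1/d², so Δm = 5 log₁₀(d₂/d₁) = 5 log₁₀(180/379) = -1.617
m₂ = m₁ + Δm = 7.49 + (-1.617) = 5.873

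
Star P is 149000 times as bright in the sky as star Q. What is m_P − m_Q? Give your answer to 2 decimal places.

Pogson: Δm = −2.5 log₁₀(ratio) = −2.5 log₁₀(149000) = −2.5 × 5.1732 = -12.933
Star P is brighter, so it has the smaller magnitude: the difference is negative.

m_P − m_Q ≈ -12.93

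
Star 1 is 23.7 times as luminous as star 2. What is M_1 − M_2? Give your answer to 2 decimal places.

Pogson: ΔM = −2.5 log₁₀(ratio) = −2.5 log₁₀(23.7) = −2.5 × 1.3747 = -3.437
Star 1 is brighter, so it has the smaller magnitude: the difference is negative.

M_1 − M_2 ≈ -3.44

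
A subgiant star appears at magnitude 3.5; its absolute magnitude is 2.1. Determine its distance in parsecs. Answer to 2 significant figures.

Distance modulus: m − M = 3.5 − (2.1) = 1.400
m − M = 5 log₁₀ d − 5
log₁₀ d = (m − M)/5 + 1 = 1.2800
d = 10^1.2800 = 19.05 pc

d ≈ 19 pc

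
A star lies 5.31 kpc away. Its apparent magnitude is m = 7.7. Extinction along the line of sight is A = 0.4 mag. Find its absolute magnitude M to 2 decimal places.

d = 5.31 kpc = 5310 pc
5 log₁₀(d/10 pc) = 5 log₁₀(5310) − 5 = 13.625
M = m − 5 log₁₀(d/10) − A = 7.7 − 13.625 − 0.4 = -6.325

M ≈ -6.33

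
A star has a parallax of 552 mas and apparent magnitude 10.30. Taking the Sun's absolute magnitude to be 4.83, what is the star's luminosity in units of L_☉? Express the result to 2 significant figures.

d = 1/p = 1000/552 mas = 1.812 pc
M = m − 5 log₁₀ d + 5 = 10.30 − 5·0.2581 + 5 = 14.010
M − M_☉ = 14.010 − 4.83 = 9.180
L/L_☉ = 10^(−0.4 × 9.180) = 2.129×10^-4

L/L_☉ ≈ 2.1×10^-4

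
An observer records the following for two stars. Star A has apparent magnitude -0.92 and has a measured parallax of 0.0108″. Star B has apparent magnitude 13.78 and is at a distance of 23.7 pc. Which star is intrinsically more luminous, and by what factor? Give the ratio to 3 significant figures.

Star A is more luminous, by a factor of 1.16×10^7.

Star A: d = 1/p = 1/0.0108″ = 92.59 pc
Star A: M = m − 5 log₁₀ d + 5 = -0.92 − 5·1.9666 + 5 = -5.753
Star B: M = m − 5 log₁₀ d + 5 = 13.78 − 5·1.3747 + 5 = 11.906
ΔM = M_A − M_B = -5.753 − (11.906) = -17.659; smaller M is more luminous → Star A.
L ratio = 10^(0.4 |ΔM|) = 10^7.064 = 1.158×10^7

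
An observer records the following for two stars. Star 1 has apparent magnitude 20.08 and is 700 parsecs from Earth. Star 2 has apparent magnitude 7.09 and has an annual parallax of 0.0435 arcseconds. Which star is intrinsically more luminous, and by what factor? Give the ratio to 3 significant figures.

Star 2 is more luminous, by a factor of 169.

Star 1: M = m − 5 log₁₀ d + 5 = 20.08 − 5·2.8451 + 5 = 10.855
Star 2: d = 1/p = 1/0.0435″ = 22.99 pc
Star 2: M = m − 5 log₁₀ d + 5 = 7.09 − 5·1.3615 + 5 = 5.282
ΔM = M_1 − M_2 = 10.855 − (5.282) = 5.572; smaller M is more luminous → Star 2.
L ratio = 10^(0.4 |ΔM|) = 10^2.229 = 169.4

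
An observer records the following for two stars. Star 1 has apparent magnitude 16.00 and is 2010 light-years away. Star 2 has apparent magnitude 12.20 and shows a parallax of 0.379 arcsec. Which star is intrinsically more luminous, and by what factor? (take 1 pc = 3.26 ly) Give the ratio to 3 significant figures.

Star 1 is more luminous, by a factor of 1650.

Star 1: d = 2010 ly / 3.26 = 616.6 pc
Star 1: M = m − 5 log₁₀ d + 5 = 16.00 − 5·2.7900 + 5 = 7.050
Star 2: d = 1/p = 1/0.379″ = 2.639 pc
Star 2: M = m − 5 log₁₀ d + 5 = 12.20 − 5·0.4214 + 5 = 15.093
ΔM = M_1 − M_2 = 7.050 − (15.093) = -8.043; smaller M is more luminous → Star 1.
L ratio = 10^(0.4 |ΔM|) = 10^3.217 = 1649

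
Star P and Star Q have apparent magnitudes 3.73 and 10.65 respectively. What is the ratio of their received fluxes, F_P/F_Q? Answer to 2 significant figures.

F_P/F_Q ≈ 590

Δm = 3.73 − (10.65) = -6.92
Flux ratio = 10^(−0.4 Δm) = 10^(−0.4 × -6.92) = 10^2.768 = 586.1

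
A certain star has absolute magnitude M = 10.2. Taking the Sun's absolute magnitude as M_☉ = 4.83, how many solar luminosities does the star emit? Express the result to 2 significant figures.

L/L_☉ ≈ 7.1×10^-3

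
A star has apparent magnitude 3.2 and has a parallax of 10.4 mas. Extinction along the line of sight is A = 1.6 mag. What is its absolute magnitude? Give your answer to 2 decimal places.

p = 10.4 mas = 0.0104″ → d = 1/p = 96.15 pc
5 log₁₀(d/10 pc) = 5 log₁₀(96.15) − 5 = 4.915
M = m − 5 log₁₀(d/10) − A = 3.2 − 4.915 − 1.6 = -3.315

M ≈ -3.31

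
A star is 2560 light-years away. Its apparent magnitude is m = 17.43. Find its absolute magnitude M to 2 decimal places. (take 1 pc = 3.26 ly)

M ≈ 7.95

d = 2560 ly / 3.26 = 785.3 pc
5 log₁₀(d/10 pc) = 5 log₁₀(785.3) − 5 = 9.475
M = m − 5 log₁₀(d/10) = 17.43 − 9.475 = 7.955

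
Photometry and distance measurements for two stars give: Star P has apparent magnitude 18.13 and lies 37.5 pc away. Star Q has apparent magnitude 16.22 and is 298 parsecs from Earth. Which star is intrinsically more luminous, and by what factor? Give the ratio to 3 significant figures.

Star P: M = m − 5 log₁₀ d + 5 = 18.13 − 5·1.5740 + 5 = 15.260
Star Q: M = m − 5 log₁₀ d + 5 = 16.22 − 5·2.4742 + 5 = 8.849
ΔM = M_P − M_Q = 15.260 − (8.849) = 6.411; smaller M is more luminous → Star Q.
L ratio = 10^(0.4 |ΔM|) = 10^2.564 = 366.7

Star Q is more luminous, by a factor of 367.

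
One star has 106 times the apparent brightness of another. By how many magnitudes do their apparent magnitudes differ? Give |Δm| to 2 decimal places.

Pogson: Δm = −2.5 log₁₀(ratio) = −2.5 log₁₀(106) = −2.5 × 2.0253 = -5.063

|Δm| ≈ 5.06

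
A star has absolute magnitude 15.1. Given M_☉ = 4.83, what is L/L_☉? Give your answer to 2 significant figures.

L/L_☉ ≈ 7.8×10^-5

M − M_☉ = 15.1 − 4.83 = 10.270
L/L_☉ = 10^(−0.4 (M − M_☉)) = 10^-4.108 = 7.798×10^-5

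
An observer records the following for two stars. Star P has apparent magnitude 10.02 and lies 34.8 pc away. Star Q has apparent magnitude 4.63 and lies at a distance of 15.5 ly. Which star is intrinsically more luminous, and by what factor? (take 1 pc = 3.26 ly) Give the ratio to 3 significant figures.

Star Q is more luminous, by a factor of 2.67.

Star P: M = m − 5 log₁₀ d + 5 = 10.02 − 5·1.5416 + 5 = 7.312
Star Q: d = 15.5 ly / 3.26 = 4.755 pc
Star Q: M = m − 5 log₁₀ d + 5 = 4.63 − 5·0.6771 + 5 = 6.244
ΔM = M_P − M_Q = 7.312 − (6.244) = 1.068; smaller M is more luminous → Star Q.
L ratio = 10^(0.4 |ΔM|) = 10^0.427 = 2.673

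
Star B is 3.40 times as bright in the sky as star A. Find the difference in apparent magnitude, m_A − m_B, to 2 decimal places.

m_A − m_B ≈ 1.33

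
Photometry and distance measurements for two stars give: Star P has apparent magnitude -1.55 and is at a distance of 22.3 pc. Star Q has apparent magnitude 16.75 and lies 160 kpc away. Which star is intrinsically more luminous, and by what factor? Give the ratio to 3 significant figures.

Star P: M = m − 5 log₁₀ d + 5 = -1.55 − 5·1.3483 + 5 = -3.292
Star Q: d = 160 kpc = 160000 pc
Star Q: M = m − 5 log₁₀ d + 5 = 16.75 − 5·5.2041 + 5 = -4.271
ΔM = M_P − M_Q = -3.292 − (-4.271) = 0.979; smaller M is more luminous → Star Q.
L ratio = 10^(0.4 |ΔM|) = 10^0.392 = 2.464

Star Q is more luminous, by a factor of 2.46.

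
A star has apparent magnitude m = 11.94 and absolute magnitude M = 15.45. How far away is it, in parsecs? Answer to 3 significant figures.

d ≈ 1.99 pc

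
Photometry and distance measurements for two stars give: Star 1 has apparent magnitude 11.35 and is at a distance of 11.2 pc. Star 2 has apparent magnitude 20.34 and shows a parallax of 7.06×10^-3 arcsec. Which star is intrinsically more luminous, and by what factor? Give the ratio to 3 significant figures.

Star 1: M = m − 5 log₁₀ d + 5 = 11.35 − 5·1.0492 + 5 = 11.104
Star 2: d = 1/p = 1/7.06×10^-3″ = 141.6 pc
Star 2: M = m − 5 log₁₀ d + 5 = 20.34 − 5·2.1512 + 5 = 14.584
ΔM = M_1 − M_2 = 11.104 − (14.584) = -3.480; smaller M is more luminous → Star 1.
L ratio = 10^(0.4 |ΔM|) = 10^1.392 = 24.66

Star 1 is more luminous, by a factor of 24.7.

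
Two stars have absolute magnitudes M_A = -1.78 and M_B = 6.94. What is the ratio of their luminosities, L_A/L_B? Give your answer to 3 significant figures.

L_A/L_B ≈ 3080

ΔM = M_A − M_B = -8.72
L_A/L_B = 10^(−0.4 ΔM) = 10^3.488 = 3076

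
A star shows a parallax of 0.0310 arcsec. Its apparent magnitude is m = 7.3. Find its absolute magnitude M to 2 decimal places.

M ≈ 4.76

d = 1/p = 1/0.0310″ = 32.26 pc
5 log₁₀(d/10 pc) = 5 log₁₀(32.26) − 5 = 2.543
M = m − 5 log₁₀(d/10) = 7.3 − 2.543 = 4.757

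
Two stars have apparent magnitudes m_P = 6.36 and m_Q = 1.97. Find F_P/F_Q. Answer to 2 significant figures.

Magnitude difference = 4.39
Flux ratio = 10^(−0.4 Δm) = 10^(−0.4 × 4.39) = 10^-1.756 = 0.01754

F_P/F_Q ≈ 0.018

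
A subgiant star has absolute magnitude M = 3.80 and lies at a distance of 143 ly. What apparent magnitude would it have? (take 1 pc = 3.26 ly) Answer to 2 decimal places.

m ≈ 7.01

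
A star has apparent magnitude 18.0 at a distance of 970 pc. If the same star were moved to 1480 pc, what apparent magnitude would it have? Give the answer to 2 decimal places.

m ≈ 18.92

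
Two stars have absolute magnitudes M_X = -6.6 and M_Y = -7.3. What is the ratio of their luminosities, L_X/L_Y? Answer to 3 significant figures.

L_X/L_Y ≈ 0.525

ΔM = M_X − M_Y = 0.7
L_X/L_Y = 10^(−0.4 ΔM) = 10^-0.280 = 0.5248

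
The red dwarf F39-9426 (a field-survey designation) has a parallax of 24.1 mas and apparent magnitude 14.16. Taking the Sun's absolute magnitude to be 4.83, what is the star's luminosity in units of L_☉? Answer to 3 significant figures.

L/L_☉ ≈ 3.19×10^-3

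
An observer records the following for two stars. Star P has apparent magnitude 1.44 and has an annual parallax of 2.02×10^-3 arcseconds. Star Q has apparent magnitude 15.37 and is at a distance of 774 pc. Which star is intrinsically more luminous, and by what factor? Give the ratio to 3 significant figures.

Star P: d = 1/p = 1/2.02×10^-3″ = 495.0 pc
Star P: M = m − 5 log₁₀ d + 5 = 1.44 − 5·2.6946 + 5 = -7.033
Star Q: M = m − 5 log₁₀ d + 5 = 15.37 − 5·2.8887 + 5 = 5.926
ΔM = M_P − M_Q = -7.033 − (5.926) = -12.960; smaller M is more luminous → Star P.
L ratio = 10^(0.4 |ΔM|) = 10^5.184 = 152700

Star P is more luminous, by a factor of 153000.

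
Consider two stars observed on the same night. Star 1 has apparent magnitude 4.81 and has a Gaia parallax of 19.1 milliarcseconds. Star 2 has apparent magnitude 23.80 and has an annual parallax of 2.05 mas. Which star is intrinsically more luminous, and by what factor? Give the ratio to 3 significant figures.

Star 1 is more luminous, by a factor of 454000.

Star 1: p = 19.1 mas = 0.0191″ → d = 1/p = 52.36 pc
Star 1: M = m − 5 log₁₀ d + 5 = 4.81 − 5·1.7190 + 5 = 1.215
Star 2: p = 2.05 mas = 2.05×10^-3″ → d = 1/p = 487.8 pc
Star 2: M = m − 5 log₁₀ d + 5 = 23.80 − 5·2.6882 + 5 = 15.359
ΔM = M_1 − M_2 = 1.215 − (15.359) = -14.144; smaller M is more luminous → Star 1.
L ratio = 10^(0.4 |ΔM|) = 10^5.657 = 454400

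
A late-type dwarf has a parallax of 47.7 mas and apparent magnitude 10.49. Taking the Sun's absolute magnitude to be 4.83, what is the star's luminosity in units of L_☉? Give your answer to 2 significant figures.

L/L_☉ ≈ 0.024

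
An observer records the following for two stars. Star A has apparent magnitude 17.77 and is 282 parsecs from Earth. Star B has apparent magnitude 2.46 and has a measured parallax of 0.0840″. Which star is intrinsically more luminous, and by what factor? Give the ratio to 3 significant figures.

Star B is more luminous, by a factor of 2370.

Star A: M = m − 5 log₁₀ d + 5 = 17.77 − 5·2.4502 + 5 = 10.519
Star B: d = 1/p = 1/0.0840″ = 11.90 pc
Star B: M = m − 5 log₁₀ d + 5 = 2.46 − 5·1.0757 + 5 = 2.081
ΔM = M_A − M_B = 10.519 − (2.081) = 8.437; smaller M is more luminous → Star B.
L ratio = 10^(0.4 |ΔM|) = 10^3.375 = 2371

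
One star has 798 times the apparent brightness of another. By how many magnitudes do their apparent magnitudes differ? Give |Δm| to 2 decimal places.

Pogson: Δm = −2.5 log₁₀(ratio) = −2.5 log₁₀(798) = −2.5 × 2.9020 = -7.255

|Δm| ≈ 7.26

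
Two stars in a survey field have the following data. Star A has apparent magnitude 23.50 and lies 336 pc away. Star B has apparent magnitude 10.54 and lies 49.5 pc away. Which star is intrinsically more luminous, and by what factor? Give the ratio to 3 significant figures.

Star B is more luminous, by a factor of 3320.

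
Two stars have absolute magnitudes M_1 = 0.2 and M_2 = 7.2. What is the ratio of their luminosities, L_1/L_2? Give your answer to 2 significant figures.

L_1/L_2 ≈ 630

ΔM = M_1 − M_2 = -7.0
L_1/L_2 = 10^(−0.4 ΔM) = 10^2.800 = 631.0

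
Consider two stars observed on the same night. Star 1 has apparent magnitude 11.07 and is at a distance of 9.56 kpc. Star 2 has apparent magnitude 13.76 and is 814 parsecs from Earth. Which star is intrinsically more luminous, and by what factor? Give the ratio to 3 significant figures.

Star 1: d = 9.56 kpc = 9560 pc
Star 1: M = m − 5 log₁₀ d + 5 = 11.07 − 5·3.9805 + 5 = -3.832
Star 2: M = m − 5 log₁₀ d + 5 = 13.76 − 5·2.9106 + 5 = 4.207
ΔM = M_1 − M_2 = -3.832 − (4.207) = -8.039; smaller M is more luminous → Star 1.
L ratio = 10^(0.4 |ΔM|) = 10^3.216 = 1643

Star 1 is more luminous, by a factor of 1640.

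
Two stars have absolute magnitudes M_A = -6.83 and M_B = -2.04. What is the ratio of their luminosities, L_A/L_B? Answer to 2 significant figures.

ΔM = M_A − M_B = -4.79
L_A/L_B = 10^(−0.4 ΔM) = 10^1.916 = 82.41

L_A/L_B ≈ 82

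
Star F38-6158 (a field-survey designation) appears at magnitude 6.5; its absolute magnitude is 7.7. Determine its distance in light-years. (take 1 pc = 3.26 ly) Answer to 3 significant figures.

d ≈ 18.8 ly

Distance modulus: m − M = 6.5 − (7.7) = -1.200
m − M = 5 log₁₀ d − 5
log₁₀ d = (m − M)/5 + 1 = 0.7600
d = 10^0.7600 = 5.754 pc
= 18.76 ly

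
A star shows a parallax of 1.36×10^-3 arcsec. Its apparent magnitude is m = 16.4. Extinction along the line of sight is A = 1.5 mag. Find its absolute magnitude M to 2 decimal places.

d = 1/p = 1/1.36×10^-3″ = 735.3 pc
5 log₁₀(d/10 pc) = 5 log₁₀(735.3) − 5 = 9.332
M = m − 5 log₁₀(d/10) − A = 16.4 − 9.332 − 1.5 = 5.568

M ≈ 5.57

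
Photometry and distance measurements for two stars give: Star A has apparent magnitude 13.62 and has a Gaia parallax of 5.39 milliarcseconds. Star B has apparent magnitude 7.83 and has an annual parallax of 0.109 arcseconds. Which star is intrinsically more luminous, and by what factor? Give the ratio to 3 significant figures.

Star A is more luminous, by a factor of 1.98.

Star A: p = 5.39 mas = 5.39×10^-3″ → d = 1/p = 185.5 pc
Star A: M = m − 5 log₁₀ d + 5 = 13.62 − 5·2.2684 + 5 = 7.278
Star B: d = 1/p = 1/0.109″ = 9.174 pc
Star B: M = m − 5 log₁₀ d + 5 = 7.83 − 5·0.9626 + 5 = 8.017
ΔM = M_A − M_B = 7.278 − (8.017) = -0.739; smaller M is more luminous → Star A.
L ratio = 10^(0.4 |ΔM|) = 10^0.296 = 1.975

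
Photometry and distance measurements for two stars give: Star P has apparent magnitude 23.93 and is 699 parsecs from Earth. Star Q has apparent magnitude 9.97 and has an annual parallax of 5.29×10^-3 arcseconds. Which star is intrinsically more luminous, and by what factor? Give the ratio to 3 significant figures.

Star Q is more luminous, by a factor of 28100.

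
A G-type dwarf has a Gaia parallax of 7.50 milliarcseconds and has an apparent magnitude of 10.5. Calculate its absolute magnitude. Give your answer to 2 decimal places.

M ≈ 4.88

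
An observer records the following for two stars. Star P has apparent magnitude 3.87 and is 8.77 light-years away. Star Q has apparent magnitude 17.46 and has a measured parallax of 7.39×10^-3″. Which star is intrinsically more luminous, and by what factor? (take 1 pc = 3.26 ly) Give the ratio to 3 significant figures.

Star P is more luminous, by a factor of 108.

Star P: d = 8.77 ly / 3.26 = 2.690 pc
Star P: M = m − 5 log₁₀ d + 5 = 3.87 − 5·0.4298 + 5 = 6.721
Star Q: d = 1/p = 1/7.39×10^-3″ = 135.3 pc
Star Q: M = m − 5 log₁₀ d + 5 = 17.46 − 5·2.1314 + 5 = 11.803
ΔM = M_P − M_Q = 6.721 − (11.803) = -5.082; smaller M is more luminous → Star P.
L ratio = 10^(0.4 |ΔM|) = 10^2.033 = 107.9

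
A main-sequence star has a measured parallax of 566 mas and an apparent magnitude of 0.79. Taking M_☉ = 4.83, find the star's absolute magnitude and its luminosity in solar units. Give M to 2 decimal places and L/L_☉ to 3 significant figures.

d = 1/p = 1000/566 mas = 1.767 pc
M = m − 5 log₁₀ d + 5 = 0.79 − 5·0.2472 + 5 = 4.554
M − M_☉ = 4.554 − 4.83 = -0.276
L/L_☉ = 10^(−0.4 × -0.276) = 1.289

M ≈ 4.55; L/L_☉ ≈ 1.29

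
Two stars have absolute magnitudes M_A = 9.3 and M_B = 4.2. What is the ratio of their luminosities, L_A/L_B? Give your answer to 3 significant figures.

ΔM = M_A − M_B = 5.1
L_A/L_B = 10^(−0.4 ΔM) = 10^-2.040 = 9.120×10^-3

L_A/L_B ≈ 9.12×10^-3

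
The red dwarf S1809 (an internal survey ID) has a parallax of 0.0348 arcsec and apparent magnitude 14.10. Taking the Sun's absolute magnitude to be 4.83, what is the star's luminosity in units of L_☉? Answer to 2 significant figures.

L/L_☉ ≈ 1.6×10^-3

d = 1/p = 1/0.0348″ = 28.74 pc
M = m − 5 log₁₀ d + 5 = 14.10 − 5·1.4584 + 5 = 11.808
M − M_☉ = 11.808 − 4.83 = 6.978
L/L_☉ = 10^(−0.4 × 6.978) = 1.617×10^-3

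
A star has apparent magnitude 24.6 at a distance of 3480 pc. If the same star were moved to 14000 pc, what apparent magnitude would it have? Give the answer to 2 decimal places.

m ≈ 27.62

Flux ∝ 1/d², so Δm = 5 log₁₀(d₂/d₁) = 5 log₁₀(14000/3480) = 3.023
m₂ = m₁ + Δm = 24.6 + (3.023) = 27.623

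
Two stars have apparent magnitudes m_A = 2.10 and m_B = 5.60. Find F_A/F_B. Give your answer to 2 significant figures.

Magnitude difference = -3.50
Flux ratio = 10^(−0.4 Δm) = 10^(−0.4 × -3.50) = 10^1.400 = 25.12

F_A/F_B ≈ 25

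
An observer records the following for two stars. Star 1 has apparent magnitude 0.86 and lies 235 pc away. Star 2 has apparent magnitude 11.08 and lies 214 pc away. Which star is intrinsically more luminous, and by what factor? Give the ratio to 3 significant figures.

Star 1 is more luminous, by a factor of 14800.

Star 1: M = m − 5 log₁₀ d + 5 = 0.86 − 5·2.3711 + 5 = -5.995
Star 2: M = m − 5 log₁₀ d + 5 = 11.08 − 5·2.3304 + 5 = 4.428
ΔM = M_1 − M_2 = -5.995 − (4.428) = -10.423; smaller M is more luminous → Star 1.
L ratio = 10^(0.4 |ΔM|) = 10^4.169 = 14770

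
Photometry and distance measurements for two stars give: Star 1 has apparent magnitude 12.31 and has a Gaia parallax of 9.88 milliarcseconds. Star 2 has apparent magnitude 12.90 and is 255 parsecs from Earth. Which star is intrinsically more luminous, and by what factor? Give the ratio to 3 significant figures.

Star 2 is more luminous, by a factor of 3.69.

Star 1: p = 9.88 mas = 9.88×10^-3″ → d = 1/p = 101.2 pc
Star 1: M = m − 5 log₁₀ d + 5 = 12.31 − 5·2.0052 + 5 = 7.284
Star 2: M = m − 5 log₁₀ d + 5 = 12.90 − 5·2.4065 + 5 = 5.867
ΔM = M_1 − M_2 = 7.284 − (5.867) = 1.416; smaller M is more luminous → Star 2.
L ratio = 10^(0.4 |ΔM|) = 10^0.567 = 3.686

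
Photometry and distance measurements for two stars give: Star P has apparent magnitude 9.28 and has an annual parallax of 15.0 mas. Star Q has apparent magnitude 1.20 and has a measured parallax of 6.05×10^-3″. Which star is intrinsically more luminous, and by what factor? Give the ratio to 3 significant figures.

Star P: p = 15.0 mas = 0.0150″ → d = 1/p = 66.67 pc
Star P: M = m − 5 log₁₀ d + 5 = 9.28 − 5·1.8239 + 5 = 5.160
Star Q: d = 1/p = 1/6.05×10^-3″ = 165.3 pc
Star Q: M = m − 5 log₁₀ d + 5 = 1.20 − 5·2.2182 + 5 = -4.891
ΔM = M_P − M_Q = 5.160 − (-4.891) = 10.052; smaller M is more luminous → Star Q.
L ratio = 10^(0.4 |ΔM|) = 10^4.021 = 10490

Star Q is more luminous, by a factor of 10500.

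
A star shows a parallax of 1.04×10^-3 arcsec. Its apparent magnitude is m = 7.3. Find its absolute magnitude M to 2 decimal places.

M ≈ -2.61

d = 1/p = 1/1.04×10^-3″ = 961.5 pc
5 log₁₀(d/10 pc) = 5 log₁₀(961.5) − 5 = 9.915
M = m − 5 log₁₀(d/10) = 7.3 − 9.915 = -2.615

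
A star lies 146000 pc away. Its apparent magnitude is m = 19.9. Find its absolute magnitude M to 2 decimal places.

5 log₁₀(d/10 pc) = 5 log₁₀(146000) − 5 = 20.822
M = m − 5 log₁₀(d/10) = 19.9 − 20.822 = -0.922

M ≈ -0.92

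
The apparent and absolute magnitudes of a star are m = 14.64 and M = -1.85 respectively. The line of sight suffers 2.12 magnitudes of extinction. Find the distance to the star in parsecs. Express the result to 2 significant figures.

d ≈ 7500 pc

m − M = 5 log₁₀(d/10 pc) + A  ⇒  14.64 − (-1.85) − 2.12 = 5 log₁₀(d/10)
14.370 = 5 log₁₀(d/10)
log₁₀ d = (m − M − A)/5 + 1 = 3.8740
d = 10^3.8740 = 7482 pc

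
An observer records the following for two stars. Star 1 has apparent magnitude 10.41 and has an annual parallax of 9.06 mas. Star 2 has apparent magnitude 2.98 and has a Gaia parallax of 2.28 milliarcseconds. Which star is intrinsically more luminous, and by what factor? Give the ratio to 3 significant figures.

Star 2 is more luminous, by a factor of 14800.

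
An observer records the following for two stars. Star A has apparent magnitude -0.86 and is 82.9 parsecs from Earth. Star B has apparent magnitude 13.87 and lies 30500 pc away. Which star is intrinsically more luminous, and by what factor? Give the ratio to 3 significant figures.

Star A: M = m − 5 log₁₀ d + 5 = -0.86 − 5·1.9186 + 5 = -5.453
Star B: M = m − 5 log₁₀ d + 5 = 13.87 − 5·4.4843 + 5 = -3.551
ΔM = M_A − M_B = -5.453 − (-3.551) = -1.901; smaller M is more luminous → Star A.
L ratio = 10^(0.4 |ΔM|) = 10^0.761 = 5.761

Star A is more luminous, by a factor of 5.76.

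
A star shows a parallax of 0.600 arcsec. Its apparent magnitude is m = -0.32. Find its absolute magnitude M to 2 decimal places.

d = 1/p = 1/0.600″ = 1.667 pc
5 log₁₀(d/10 pc) = 5 log₁₀(1.667) − 5 = -3.891
M = m − 5 log₁₀(d/10) = -0.32 + 3.891 = 3.571

M ≈ 3.57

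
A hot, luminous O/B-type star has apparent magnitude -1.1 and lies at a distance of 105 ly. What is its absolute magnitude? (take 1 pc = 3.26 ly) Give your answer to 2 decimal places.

M ≈ -3.64

d = 105 ly / 3.26 = 32.21 pc
5 log₁₀(d/10 pc) = 5 log₁₀(32.21) − 5 = 2.540
M = m − 5 log₁₀(d/10) = -1.1 − 2.540 = -3.640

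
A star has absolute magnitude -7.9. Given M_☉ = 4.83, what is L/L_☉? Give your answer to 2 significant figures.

M − M_☉ = -7.9 − 4.83 = -12.730
L/L_☉ = 10^(−0.4 (M − M_☉)) = 10^5.092 = 123600

L/L_☉ ≈ 120000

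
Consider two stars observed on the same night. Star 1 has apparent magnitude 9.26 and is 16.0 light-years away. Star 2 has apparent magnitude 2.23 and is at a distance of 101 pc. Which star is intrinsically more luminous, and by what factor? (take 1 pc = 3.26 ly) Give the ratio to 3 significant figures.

Star 1: d = 16.0 ly / 3.26 = 4.908 pc
Star 1: M = m − 5 log₁₀ d + 5 = 9.26 − 5·0.6909 + 5 = 10.805
Star 2: M = m − 5 log₁₀ d + 5 = 2.23 − 5·2.0043 + 5 = -2.792
ΔM = M_1 − M_2 = 10.805 − (-2.792) = 13.597; smaller M is more luminous → Star 2.
L ratio = 10^(0.4 |ΔM|) = 10^5.439 = 274700

Star 2 is more luminous, by a factor of 275000.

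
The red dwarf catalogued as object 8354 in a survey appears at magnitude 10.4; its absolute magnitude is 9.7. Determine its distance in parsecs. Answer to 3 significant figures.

d ≈ 13.8 pc

μ = m − M = 0.700
m − M = 5 log₁₀ d − 5
log₁₀ d = (m − M)/5 + 1 = 1.1400
d = 10^1.1400 = 13.80 pc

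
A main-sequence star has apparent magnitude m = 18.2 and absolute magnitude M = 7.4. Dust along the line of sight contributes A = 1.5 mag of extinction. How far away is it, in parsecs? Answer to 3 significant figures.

m − M = 5 log₁₀(d/10 pc) + A  ⇒  18.2 − (7.4) − 1.5 = 5 log₁₀(d/10)
9.300 = 5 log₁₀(d/10)
log₁₀ d = (m − M − A)/5 + 1 = 2.8600
d = 10^2.8600 = 724.4 pc

d ≈ 724 pc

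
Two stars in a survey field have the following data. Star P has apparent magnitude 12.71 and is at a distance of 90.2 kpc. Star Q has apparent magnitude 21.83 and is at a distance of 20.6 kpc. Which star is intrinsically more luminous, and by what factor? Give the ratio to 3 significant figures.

Star P is more luminous, by a factor of 85200.

Star P: d = 90.2 kpc = 90200 pc
Star P: M = m − 5 log₁₀ d + 5 = 12.71 − 5·4.9552 + 5 = -7.066
Star Q: d = 20.6 kpc = 20600 pc
Star Q: M = m − 5 log₁₀ d + 5 = 21.83 − 5·4.3139 + 5 = 5.261
ΔM = M_P − M_Q = -7.066 − (5.261) = -12.327; smaller M is more luminous → Star P.
L ratio = 10^(0.4 |ΔM|) = 10^4.931 = 85250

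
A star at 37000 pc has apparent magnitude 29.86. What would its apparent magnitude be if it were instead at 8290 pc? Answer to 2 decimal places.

m ≈ 26.61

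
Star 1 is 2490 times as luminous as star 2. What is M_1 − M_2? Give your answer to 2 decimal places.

Pogson: ΔM = −2.5 log₁₀(ratio) = −2.5 log₁₀(2490) = −2.5 × 3.3962 = -8.490
Star 1 is brighter, so it has the smaller magnitude: the difference is negative.

M_1 − M_2 ≈ -8.49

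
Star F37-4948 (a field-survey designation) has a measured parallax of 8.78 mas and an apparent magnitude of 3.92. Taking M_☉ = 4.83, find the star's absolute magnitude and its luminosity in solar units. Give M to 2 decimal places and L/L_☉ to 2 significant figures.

d = 1/p = 1000/8.78 mas = 113.9 pc
M = m − 5 log₁₀ d + 5 = 3.92 − 5·2.0565 + 5 = -1.363
M − M_☉ = -1.363 − 4.83 = -6.193
L/L_☉ = 10^(−0.4 × -6.193) = 299.9

M ≈ -1.36; L/L_☉ ≈ 300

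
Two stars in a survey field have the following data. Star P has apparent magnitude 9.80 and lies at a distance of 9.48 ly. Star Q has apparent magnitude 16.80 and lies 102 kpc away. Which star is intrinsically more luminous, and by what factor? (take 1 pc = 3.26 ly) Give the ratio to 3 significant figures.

Star P: d = 9.48 ly / 3.26 = 2.908 pc
Star P: M = m − 5 log₁₀ d + 5 = 9.80 − 5·0.4636 + 5 = 12.482
Star Q: d = 102 kpc = 102000 pc
Star Q: M = m − 5 log₁₀ d + 5 = 16.80 − 5·5.0086 + 5 = -3.243
ΔM = M_P − M_Q = 12.482 − (-3.243) = 15.725; smaller M is more luminous → Star Q.
L ratio = 10^(0.4 |ΔM|) = 10^6.290 = 1.950×10^6

Star Q is more luminous, by a factor of 1.95×10^6.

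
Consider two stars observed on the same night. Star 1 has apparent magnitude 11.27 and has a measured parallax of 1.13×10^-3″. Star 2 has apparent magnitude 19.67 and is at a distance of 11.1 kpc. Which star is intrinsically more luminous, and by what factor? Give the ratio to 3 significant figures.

Star 1 is more luminous, by a factor of 14.6.

Star 1: d = 1/p = 1/1.13×10^-3″ = 885.0 pc
Star 1: M = m − 5 log₁₀ d + 5 = 11.27 − 5·2.9469 + 5 = 1.535
Star 2: d = 11.1 kpc = 11100 pc
Star 2: M = m − 5 log₁₀ d + 5 = 19.67 − 5·4.0453 + 5 = 4.443
ΔM = M_1 − M_2 = 1.535 − (4.443) = -2.908; smaller M is more luminous → Star 1.
L ratio = 10^(0.4 |ΔM|) = 10^1.163 = 14.56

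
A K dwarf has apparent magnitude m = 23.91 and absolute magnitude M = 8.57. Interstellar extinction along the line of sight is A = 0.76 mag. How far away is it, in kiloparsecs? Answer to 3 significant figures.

m − M = 5 log₁₀(d/10 pc) + A  ⇒  23.91 − (8.57) − 0.76 = 5 log₁₀(d/10)
14.580 = 5 log₁₀(d/10)
log₁₀ d = (m − M − A)/5 + 1 = 3.9160
d = 10^3.9160 = 8241 pc
= 8.241 kpc

d ≈ 8.24 kpc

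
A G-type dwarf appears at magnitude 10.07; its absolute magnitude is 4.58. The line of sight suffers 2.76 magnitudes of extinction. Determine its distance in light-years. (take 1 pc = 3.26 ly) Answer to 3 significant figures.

m − M = 5 log₁₀(d/10 pc) + A  ⇒  10.07 − (4.58) − 2.76 = 5 log₁₀(d/10)
2.730 = 5 log₁₀(d/10)
log₁₀ d = (m − M − A)/5 + 1 = 1.5460
d = 10^1.5460 = 35.16 pc
= 114.6 ly

d ≈ 115 ly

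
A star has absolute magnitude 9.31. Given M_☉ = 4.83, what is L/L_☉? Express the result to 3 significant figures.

M − M_☉ = 9.31 − 4.83 = 4.480
L/L_☉ = 10^(−0.4 (M − M_☉)) = 10^-1.792 = 0.01614

L/L_☉ ≈ 0.0161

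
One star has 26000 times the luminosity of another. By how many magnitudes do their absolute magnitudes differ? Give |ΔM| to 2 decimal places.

|ΔM| ≈ 11.04

Pogson: ΔM = −2.5 log₁₀(ratio) = −2.5 log₁₀(26000) = −2.5 × 4.4150 = -11.037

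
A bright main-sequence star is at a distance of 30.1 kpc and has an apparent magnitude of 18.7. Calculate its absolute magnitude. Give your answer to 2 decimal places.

M ≈ 1.31

d = 30.1 kpc = 30100 pc
5 log₁₀(d/10 pc) = 5 log₁₀(30100) − 5 = 17.393
M = m − 5 log₁₀(d/10) = 18.7 − 17.393 = 1.307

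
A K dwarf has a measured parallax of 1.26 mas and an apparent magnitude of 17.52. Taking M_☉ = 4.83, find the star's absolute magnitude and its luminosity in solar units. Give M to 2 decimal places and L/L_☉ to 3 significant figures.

M ≈ 8.02; L/L_☉ ≈ 0.0529

d = 1/p = 1000/1.26 mas = 793.7 pc
M = m − 5 log₁₀ d + 5 = 17.52 − 5·2.8996 + 5 = 8.022
M − M_☉ = 8.022 − 4.83 = 3.192
L/L_☉ = 10^(−0.4 × 3.192) = 0.05288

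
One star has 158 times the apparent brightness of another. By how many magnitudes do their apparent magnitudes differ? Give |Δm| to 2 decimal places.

|Δm| ≈ 5.50

Pogson: Δm = −2.5 log₁₀(ratio) = −2.5 log₁₀(158) = −2.5 × 2.1987 = -5.497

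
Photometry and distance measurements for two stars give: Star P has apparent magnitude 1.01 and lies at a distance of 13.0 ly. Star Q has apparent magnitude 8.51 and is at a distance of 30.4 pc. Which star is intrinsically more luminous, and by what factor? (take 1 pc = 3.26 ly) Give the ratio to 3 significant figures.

Star P is more luminous, by a factor of 17.2.

Star P: d = 13.0 ly / 3.26 = 3.988 pc
Star P: M = m − 5 log₁₀ d + 5 = 1.01 − 5·0.6007 + 5 = 3.006
Star Q: M = m − 5 log₁₀ d + 5 = 8.51 − 5·1.4829 + 5 = 6.096
ΔM = M_P − M_Q = 3.006 − (6.096) = -3.089; smaller M is more luminous → Star P.
L ratio = 10^(0.4 |ΔM|) = 10^1.236 = 17.21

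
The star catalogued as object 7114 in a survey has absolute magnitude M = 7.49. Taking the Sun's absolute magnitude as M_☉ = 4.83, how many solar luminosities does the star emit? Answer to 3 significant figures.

M − M_☉ = 7.49 − 4.83 = 2.660
L/L_☉ = 10^(−0.4 (M − M_☉)) = 10^-1.064 = 0.08630

L/L_☉ ≈ 0.0863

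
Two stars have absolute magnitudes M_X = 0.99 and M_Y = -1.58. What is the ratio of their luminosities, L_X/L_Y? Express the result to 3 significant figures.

L_X/L_Y ≈ 0.0938

ΔM = M_X − M_Y = 2.57
L_X/L_Y = 10^(−0.4 ΔM) = 10^-1.028 = 0.09376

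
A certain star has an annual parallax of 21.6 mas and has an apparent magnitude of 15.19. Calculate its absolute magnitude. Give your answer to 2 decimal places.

M ≈ 11.86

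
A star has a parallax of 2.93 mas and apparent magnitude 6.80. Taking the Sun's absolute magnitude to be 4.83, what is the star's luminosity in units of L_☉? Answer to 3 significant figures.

L/L_☉ ≈ 190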